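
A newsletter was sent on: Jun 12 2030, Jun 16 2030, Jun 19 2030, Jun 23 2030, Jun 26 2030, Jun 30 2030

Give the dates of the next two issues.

Jul 3 2030, Jul 7 2030

Gaps: 4, 3, 4, 3, 4 days — not constant, but cyclic with period 2.
The events fall on every Wednesday and Sunday.
The following Wednesday is Jul 3 2030.
Next Sunday: Jul 7 2030.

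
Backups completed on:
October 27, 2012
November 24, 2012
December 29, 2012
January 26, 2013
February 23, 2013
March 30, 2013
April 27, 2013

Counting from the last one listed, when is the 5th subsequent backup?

September 28, 2013

All Saturdays; the gaps (28, 35, 28, 28, 35, 28) vary with month length.
This is the last Saturday of each month.
May 2013 ends with Saturday May 25, 2013.
Last Saturday of June 2013: June 29, 2013.
July 2013 ends with Saturday July 27, 2013.
Last Saturday of August 2013: August 31, 2013.
Last Saturday of September 2013: September 28, 2013.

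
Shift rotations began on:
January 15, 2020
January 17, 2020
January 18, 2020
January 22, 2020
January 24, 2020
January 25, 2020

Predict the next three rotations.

Every event lands on a Wednesday or Friday or Saturday (gaps cycle 2, 1, 4, 2, 1).
So the schedule is: every Wednesday, Friday and Saturday.
The following Wednesday is January 29, 2020.
Next Friday: January 31, 2020.
Next Saturday: February 1, 2020.

January 29, 2020; January 31, 2020; February 1, 2020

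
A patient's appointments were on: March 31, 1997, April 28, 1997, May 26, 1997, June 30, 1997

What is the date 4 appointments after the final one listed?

October 27, 1997

These are Mondays with 28, 28, 35-day gaps.
Each is the final Monday of its month — March 31, 1997 is past the 28th, so '4th Monday' doesn't fit.
Last Monday of July 1997: July 28, 1997.
August 1997 ends with Monday August 25, 1997.
Last Monday of September 1997: September 29, 1997.
Last Monday of October 1997: October 27, 1997.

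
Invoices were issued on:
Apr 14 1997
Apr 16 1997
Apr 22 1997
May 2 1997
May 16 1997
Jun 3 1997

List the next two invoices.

Intervals are 2, 6, 10, 14, 18 days — an arithmetic progression with common difference 4.
Next gap: 22 days. Jun 3 1997 + 22 days = Jun 25 1997.
Next gap: 26 days. Jun 25 1997 + 26 days = Jul 21 1997.

Jun 25 1997, Jul 21 1997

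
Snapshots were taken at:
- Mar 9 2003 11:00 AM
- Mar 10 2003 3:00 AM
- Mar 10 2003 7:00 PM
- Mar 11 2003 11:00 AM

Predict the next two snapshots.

Mar 12 2003 3:00 AM, Mar 12 2003 7:00 PM

Spacing: 16, 16, 16 h — constant 16 h.
Mar 11 2003 11:00 AM + 16 h = Mar 12 2003 3:00 AM.
Mar 12 2003 3:00 AM + 16 h = Mar 12 2003 7:00 PM.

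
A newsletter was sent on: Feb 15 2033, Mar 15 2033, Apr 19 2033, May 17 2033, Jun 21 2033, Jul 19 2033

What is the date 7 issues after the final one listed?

These are Tuesdays at 28- or 35-day spacing (28, 35, 28, 35, 28).
The pattern: 3rd Tuesday of the month.
August 2033 — 3rd Tuesday is Aug 16 2033.
3rd Tuesday of September 2033: Sep 20 2033.
October 2033 — 3rd Tuesday is Oct 18 2033.
3rd Tuesday of November 2033: Nov 15 2033.
3rd Tuesday of December 2033: Dec 20 2033.
3rd Tuesday of January 2034: Jan 17 2034.
3rd Tuesday of February 2034: Feb 21 2034.

Feb 21 2034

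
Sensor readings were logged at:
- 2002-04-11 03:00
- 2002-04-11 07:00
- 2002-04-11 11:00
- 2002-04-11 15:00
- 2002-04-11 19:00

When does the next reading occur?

2002-04-11 23:00

Gaps: 4, 4, 4, 4 hours — each event is 4 hours after the previous one.
2002-04-11 19:00 + 4 h = 2002-04-11 23:00.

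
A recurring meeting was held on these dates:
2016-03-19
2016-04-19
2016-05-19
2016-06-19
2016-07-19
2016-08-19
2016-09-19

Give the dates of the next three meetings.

Gaps: 31, 30, 31, 30, 31, 31 days — not constant. Every event is on the 19th of the month.
Pattern: the 19th of each month.
Next: October 2016 → 2016-10-19.
November 2016: 2016-11-19.
Next: December 2016 → 2016-12-19.

2016-10-19, 2016-11-19, 2016-12-19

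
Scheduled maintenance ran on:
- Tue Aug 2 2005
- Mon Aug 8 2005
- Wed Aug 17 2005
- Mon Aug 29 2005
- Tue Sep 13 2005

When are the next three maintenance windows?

Intervals are 6, 9, 12, 15 days — an arithmetic progression with common difference 3.
Next gap: 18 days. Tue Sep 13 2005 + 18 days = Sat Oct 1 2005.
Next gap: 21 days. Sat Oct 1 2005 + 21 days = Sat Oct 22 2005.
Next gap: 24 days. Sat Oct 22 2005 + 24 days = Tue Nov 15 2005.

Sat Oct 1 2005, Sat Oct 22 2005, Tue Nov 15 2005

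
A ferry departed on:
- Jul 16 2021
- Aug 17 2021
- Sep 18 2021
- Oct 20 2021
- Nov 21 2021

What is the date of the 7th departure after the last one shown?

Jul 3 2022

The spacing is 32, 32, 32, 32 days — always 32 days.
Nov 21 2021 + 32 days = Dec 23 2021.
Dec 23 2021 + 32 days = Jan 24 2022.
Jan 24 2022 + 32 days = Feb 25 2022.
Feb 25 2022 + 32 days = Mar 29 2022.
Mar 29 2022 + 32 days = Apr 30 2022.
Apr 30 2022 + 32 days = Jun 1 2022.
Jun 1 2022 + 32 days = Jul 3 2022.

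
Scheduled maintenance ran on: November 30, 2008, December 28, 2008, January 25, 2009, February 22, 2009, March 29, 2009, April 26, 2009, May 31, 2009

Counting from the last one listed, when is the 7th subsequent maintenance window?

These are Sundays with 28, 28, 28, 35, 28, 35-day gaps.
Each is the final Sunday of its month — November 30, 2008 is past the 28th, so '4th Sunday' doesn't fit.
Last Sunday of June 2009: June 28, 2009.
July 2009 ends with Sunday July 26, 2009.
Last Sunday of August 2009: August 30, 2009.
September 2009 ends with Sunday September 27, 2009.
Last Sunday of October 2009: October 25, 2009.
Last Sunday of November 2009: November 29, 2009.
Last Sunday of December 2009: December 27, 2009.

December 27, 2009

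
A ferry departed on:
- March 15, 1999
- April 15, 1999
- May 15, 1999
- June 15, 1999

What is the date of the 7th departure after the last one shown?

Each date is the 15th; the gaps (31, 30, 31) track the month lengths.
The rule is the 15th of each month.
July 1999: July 15, 1999.
August 1999: August 15, 1999.
September 1999: September 15, 1999.
October 1999: October 15, 1999.
November 1999: November 15, 1999.
Next: December 1999 → December 15, 1999.
Next: January 2000 → January 15, 2000.

January 15, 2000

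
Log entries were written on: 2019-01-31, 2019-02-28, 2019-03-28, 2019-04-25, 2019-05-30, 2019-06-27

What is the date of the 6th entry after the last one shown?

2019-12-26

Every date is a Thursday; gaps 28, 28, 28, 35, 28 days.
Each is the last Thursday of its month (at least one falls on the 29th or later, ruling out '4th Thursday').
Last Thursday of July 2019: 2019-07-25.
Last Thursday of August 2019: 2019-08-29.
September 2019 ends with Thursday 2019-09-26.
October 2019 ends with Thursday 2019-10-31.
Last Thursday of November 2019: 2019-11-28.
December 2019 ends with Thursday 2019-12-26.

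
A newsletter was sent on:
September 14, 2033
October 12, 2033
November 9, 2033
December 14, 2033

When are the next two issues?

January 11, 2034; February 8, 2034

All dates are Wednesdays, 28, 28, 35 days apart.
Specifically, the 2nd Wednesday of each month.
2nd Wednesday of January 2034: January 11, 2034.
2nd Wednesday of February 2034: February 8, 2034.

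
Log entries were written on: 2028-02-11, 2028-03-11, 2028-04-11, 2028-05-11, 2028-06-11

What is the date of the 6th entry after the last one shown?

2028-12-11

Each date is the 11th; the gaps (29, 31, 30, 31) track the month lengths.
The rule is the 11th of each month.
July 2028: 2028-07-11.
Next: August 2028 → 2028-08-11.
Next: September 2028 → 2028-09-11.
October 2028: 2028-10-11.
Next: November 2028 → 2028-11-11.
Next: December 2028 → 2028-12-11.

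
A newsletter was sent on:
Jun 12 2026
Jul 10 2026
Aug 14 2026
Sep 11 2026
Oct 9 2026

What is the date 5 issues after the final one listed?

All dates are Fridays, 28, 35, 28, 28 days apart.
Specifically, the 2nd Friday of each month.
November 2026 — 2nd Friday is Nov 13 2026.
December 2026 — 2nd Friday is Dec 11 2026.
2nd Friday of January 2027: Jan 8 2027.
2nd Friday of February 2027: Feb 12 2027.
March 2027 — 2nd Friday is Mar 12 2027.

Mar 12 2027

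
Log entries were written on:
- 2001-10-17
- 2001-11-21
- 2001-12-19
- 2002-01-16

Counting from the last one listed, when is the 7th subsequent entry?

2002-08-21

These are Wednesdays at 28- or 35-day spacing (35, 28, 28).
The pattern: 3rd Wednesday of the month.
February 2002 — 3rd Wednesday is 2002-02-20.
March 2002 — 3rd Wednesday is 2002-03-20.
3rd Wednesday of April 2002: 2002-04-17.
3rd Wednesday of May 2002: 2002-05-15.
June 2002 — 3rd Wednesday is 2002-06-19.
3rd Wednesday of July 2002: 2002-07-17.
August 2002 — 3rd Wednesday is 2002-08-21.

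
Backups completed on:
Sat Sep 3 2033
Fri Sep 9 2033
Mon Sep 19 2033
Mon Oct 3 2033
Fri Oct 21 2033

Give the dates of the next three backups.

The spacing grows by 4 each time: 6, 10, 14, 18 days.
Next gap: 22 days. Fri Oct 21 2033 + 22 days = Sat Nov 12 2033.
Next gap: 26 days. Sat Nov 12 2033 + 26 days = Thu Dec 8 2033.
Next gap: 30 days. Thu Dec 8 2033 + 30 days = Sat Jan 7 2034.

Sat Nov 12 2033, Thu Dec 8 2033, Sat Jan 7 2034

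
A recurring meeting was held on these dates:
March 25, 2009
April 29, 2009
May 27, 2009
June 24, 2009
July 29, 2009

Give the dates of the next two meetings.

All Wednesdays; the gaps (35, 28, 28, 35) vary with month length.
This is the last Wednesday of each month.
August 2009 ends with Wednesday August 26, 2009.
Last Wednesday of September 2009: September 30, 2009.

August 26, 2009; September 30, 2009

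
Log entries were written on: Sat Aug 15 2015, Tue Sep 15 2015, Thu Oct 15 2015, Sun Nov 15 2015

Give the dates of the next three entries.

Tue Dec 15 2015, Fri Jan 15 2016, Mon Feb 15 2016

Each date is the 15th; the gaps (31, 30, 31) track the month lengths.
The rule is the 15th of each month.
Next: December 2015 → Tue Dec 15 2015.
January 2016: Fri Jan 15 2016.
Next: February 2016 → Mon Feb 15 2016.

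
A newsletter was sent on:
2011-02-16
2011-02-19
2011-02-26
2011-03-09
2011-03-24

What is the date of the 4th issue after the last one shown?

2011-07-02

The spacing grows by 4 each time: 3, 7, 11, 15 days.
Next gap: 19 days. 2011-03-24 + 19 days = 2011-04-12.
Next gap: 23 days. 2011-04-12 + 23 days = 2011-05-05.
Next gap: 27 days. 2011-05-05 + 27 days = 2011-06-01.
Next gap: 31 days. 2011-06-01 + 31 days = 2011-07-02.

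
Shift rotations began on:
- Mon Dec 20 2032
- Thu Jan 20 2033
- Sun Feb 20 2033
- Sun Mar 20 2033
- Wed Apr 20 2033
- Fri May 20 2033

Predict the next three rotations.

Mon Jun 20 2033, Wed Jul 20 2033, Sat Aug 20 2033

Each date is the 20th; the gaps (31, 31, 28, 31, 30) track the month lengths.
The rule is the 20th of each month.
Next: June 2033 → Mon Jun 20 2033.
July 2033: Wed Jul 20 2033.
August 2033: Sat Aug 20 2033.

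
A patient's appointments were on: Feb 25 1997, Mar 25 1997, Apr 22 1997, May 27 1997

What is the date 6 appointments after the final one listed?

These are Tuesdays at 28- or 35-day spacing (28, 28, 35).
The pattern: 4th Tuesday of the month.
4th Tuesday of June 1997: Jun 24 1997.
July 1997 — 4th Tuesday is Jul 22 1997.
August 1997 — 4th Tuesday is Aug 26 1997.
September 1997 — 4th Tuesday is Sep 23 1997.
4th Tuesday of October 1997: Oct 28 1997.
November 1997 — 4th Tuesday is Nov 25 1997.

Nov 25 1997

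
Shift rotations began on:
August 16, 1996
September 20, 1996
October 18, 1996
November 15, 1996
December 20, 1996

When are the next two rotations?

January 17, 1997; February 21, 1997

Gaps: 35, 28, 28, 35 days — a mix of 28 and 35. Every date is a Friday.
Each is the 3rd Friday of its month.
January 1997 — 3rd Friday is January 17, 1997.
3rd Friday of February 1997: February 21, 1997.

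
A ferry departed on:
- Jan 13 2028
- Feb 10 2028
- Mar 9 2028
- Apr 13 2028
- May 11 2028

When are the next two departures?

Jun 8 2028, Jul 13 2028

Gaps: 28, 28, 35, 28 days — a mix of 28 and 35. Every date is a Thursday.
Each is the 2nd Thursday of its month.
2nd Thursday of June 2028: Jun 8 2028.
July 2028 — 2nd Thursday is Jul 13 2028.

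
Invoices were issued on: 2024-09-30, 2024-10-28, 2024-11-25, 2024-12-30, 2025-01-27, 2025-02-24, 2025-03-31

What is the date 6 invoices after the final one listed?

2025-09-29

These are Mondays with 28, 28, 35, 28, 28, 35-day gaps.
Each is the final Monday of its month — 2024-09-30 is past the 28th, so '4th Monday' doesn't fit.
Last Monday of April 2025: 2025-04-28.
May 2025 ends with Monday 2025-05-26.
Last Monday of June 2025: 2025-06-30.
July 2025 ends with Monday 2025-07-28.
Last Monday of August 2025: 2025-08-25.
Last Monday of September 2025: 2025-09-29.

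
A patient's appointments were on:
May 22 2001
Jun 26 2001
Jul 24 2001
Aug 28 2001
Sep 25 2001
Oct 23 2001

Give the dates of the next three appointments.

Nov 27 2001, Dec 25 2001, Jan 22 2002

Gaps: 35, 28, 35, 28, 28 days — a mix of 28 and 35. Every date is a Tuesday.
Each is the 4th Tuesday of its month.
November 2001 — 4th Tuesday is Nov 27 2001.
4th Tuesday of December 2001: Dec 25 2001.
4th Tuesday of January 2002: Jan 22 2002.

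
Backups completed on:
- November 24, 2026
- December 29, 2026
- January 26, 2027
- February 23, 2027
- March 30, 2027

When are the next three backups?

April 27, 2027; May 25, 2027; June 29, 2027

All Tuesdays; the gaps (35, 28, 28, 35) vary with month length.
This is the last Tuesday of each month.
Last Tuesday of April 2027: April 27, 2027.
May 2027 ends with Tuesday May 25, 2027.
June 2027 ends with Tuesday June 29, 2027.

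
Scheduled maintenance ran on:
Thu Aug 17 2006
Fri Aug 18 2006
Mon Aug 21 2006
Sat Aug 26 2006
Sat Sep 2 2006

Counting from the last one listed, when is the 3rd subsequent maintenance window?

The spacing grows by 2 each time: 1, 3, 5, 7 days.
Next gap: 9 days. Sat Sep 2 2006 + 9 days = Mon Sep 11 2006.
Next gap: 11 days. Mon Sep 11 2006 + 11 days = Fri Sep 22 2006.
Next gap: 13 days. Fri Sep 22 2006 + 13 days = Thu Oct 5 2006.

Thu Oct 5 2006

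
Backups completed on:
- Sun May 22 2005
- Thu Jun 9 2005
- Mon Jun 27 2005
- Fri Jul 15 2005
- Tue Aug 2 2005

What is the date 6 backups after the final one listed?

Fri Nov 18 2005

The spacing is 18, 18, 18, 18 days — always 18 days.
Tue Aug 2 2005 + 18 days = Sat Aug 20 2005.
Sat Aug 20 2005 + 18 days = Wed Sep 7 2005.
Wed Sep 7 2005 + 18 days = Sun Sep 25 2005.
Sun Sep 25 2005 + 18 days = Thu Oct 13 2005.
Thu Oct 13 2005 + 18 days = Mon Oct 31 2005.
Mon Oct 31 2005 + 18 days = Fri Nov 18 2005.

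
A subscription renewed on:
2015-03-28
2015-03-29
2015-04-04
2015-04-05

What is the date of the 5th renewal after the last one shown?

2015-04-25

The gap pattern 1, 6, 1 repeats every 2 events.
These are the Saturdays and Sundays of each week.
The following Saturday is 2015-04-11.
Next Sunday: 2015-04-12.
The following Saturday is 2015-04-18.
Next Sunday: 2015-04-19.
Next Saturday: 2015-04-25.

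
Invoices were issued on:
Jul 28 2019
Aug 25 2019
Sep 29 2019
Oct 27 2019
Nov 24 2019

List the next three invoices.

These are Sundays with 28, 35, 28, 28-day gaps.
Each is the final Sunday of its month — Sep 29 2019 is past the 28th, so '4th Sunday' doesn't fit.
Last Sunday of December 2019: Dec 29 2019.
January 2020 ends with Sunday Jan 26 2020.
February 2020 ends with Sunday Feb 23 2020.

Dec 29 2019, Jan 26 2020, Feb 23 2020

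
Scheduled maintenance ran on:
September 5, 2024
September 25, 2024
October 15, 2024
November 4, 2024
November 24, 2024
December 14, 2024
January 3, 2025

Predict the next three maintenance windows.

January 23, 2025; February 12, 2025; March 4, 2025

Every event comes 20 days after the last (20, 20, 20, 20, 20, 20).
January 3, 2025 + 20 days = January 23, 2025.
January 23, 2025 + 20 days = February 12, 2025.
February 12, 2025 + 20 days = March 4, 2025.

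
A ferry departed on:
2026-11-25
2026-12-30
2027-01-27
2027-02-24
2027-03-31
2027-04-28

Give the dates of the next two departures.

2027-05-26, 2027-06-30

These are Wednesdays with 35, 28, 28, 35, 28-day gaps.
Each is the final Wednesday of its month — 2026-12-30 is past the 28th, so '4th Wednesday' doesn't fit.
Last Wednesday of May 2027: 2027-05-26.
June 2027 ends with Wednesday 2027-06-30.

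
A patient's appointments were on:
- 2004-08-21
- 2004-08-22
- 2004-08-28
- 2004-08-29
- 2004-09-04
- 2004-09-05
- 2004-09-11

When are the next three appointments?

Every event lands on a Saturday or Sunday (gaps cycle 1, 6, 1, 6, 1, 6).
So the schedule is: every Saturday and Sunday.
The following Sunday is 2004-09-12.
Next Saturday: 2004-09-18.
The following Sunday is 2004-09-19.

2004-09-12, 2004-09-18, 2004-09-19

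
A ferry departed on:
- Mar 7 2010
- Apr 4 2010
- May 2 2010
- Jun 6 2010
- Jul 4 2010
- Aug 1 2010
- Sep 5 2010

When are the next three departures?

Oct 3 2010, Nov 7 2010, Dec 5 2010

All dates are Sundays, 28, 28, 35, 28, 28, 35 days apart.
Specifically, the 1st Sunday of each month.
1st Sunday of October 2010: Oct 3 2010.
1st Sunday of November 2010: Nov 7 2010.
1st Sunday of December 2010: Dec 5 2010.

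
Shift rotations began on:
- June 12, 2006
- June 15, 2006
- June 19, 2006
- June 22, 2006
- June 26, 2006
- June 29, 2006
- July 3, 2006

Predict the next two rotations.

July 6, 2006; July 10, 2006

Gaps: 3, 4, 3, 4, 3, 4 days — not constant, but cyclic with period 2.
The events fall on every Monday and Thursday.
Next Thursday: July 6, 2006.
Next Monday: July 10, 2006.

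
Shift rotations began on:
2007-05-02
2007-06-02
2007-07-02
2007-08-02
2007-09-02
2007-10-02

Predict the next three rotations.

2007-11-02, 2007-12-02, 2008-01-02

Each date is the 2nd; the gaps (31, 30, 31, 31, 30) track the month lengths.
The rule is the 2nd of each month.
Next: November 2007 → 2007-11-02.
December 2007: 2007-12-02.
January 2008: 2008-01-02.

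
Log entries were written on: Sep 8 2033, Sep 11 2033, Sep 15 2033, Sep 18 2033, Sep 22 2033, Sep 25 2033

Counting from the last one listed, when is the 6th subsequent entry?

Oct 16 2033

Gaps: 3, 4, 3, 4, 3 days — not constant, but cyclic with period 2.
The events fall on every Thursday and Sunday.
The following Thursday is Sep 29 2033.
Next Sunday: Oct 2 2033.
Next Thursday: Oct 6 2033.
The following Sunday is Oct 9 2033.
Next Thursday: Oct 13 2033.
Next Sunday: Oct 16 2033.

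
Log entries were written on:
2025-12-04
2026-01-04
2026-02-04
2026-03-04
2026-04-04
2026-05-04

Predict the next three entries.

2026-06-04, 2026-07-04, 2026-08-04

The day-of-month is always 4 (31, 31, 28, 31, 30 days between events).
So this recurs on the 4th of each month.
Next: June 2026 → 2026-06-04.
July 2026: 2026-07-04.
August 2026: 2026-08-04.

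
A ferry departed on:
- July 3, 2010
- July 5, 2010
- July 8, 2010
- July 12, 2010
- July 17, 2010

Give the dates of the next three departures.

July 23, 2010; July 30, 2010; August 7, 2010

The spacing grows by 1 each time: 2, 3, 4, 5 days.
Next gap: 6 days. July 17, 2010 + 6 days = July 23, 2010.
Next gap: 7 days. July 23, 2010 + 7 days = July 30, 2010.
Next gap: 8 days. July 30, 2010 + 8 days = August 7, 2010.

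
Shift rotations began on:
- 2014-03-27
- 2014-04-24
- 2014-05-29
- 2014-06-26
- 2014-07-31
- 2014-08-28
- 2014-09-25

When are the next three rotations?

2014-10-30, 2014-11-27, 2014-12-25

These are Thursdays with 28, 35, 28, 35, 28, 28-day gaps.
Each is the final Thursday of its month — 2014-05-29 is past the 28th, so '4th Thursday' doesn't fit.
October 2014 ends with Thursday 2014-10-30.
Last Thursday of November 2014: 2014-11-27.
Last Thursday of December 2014: 2014-12-25.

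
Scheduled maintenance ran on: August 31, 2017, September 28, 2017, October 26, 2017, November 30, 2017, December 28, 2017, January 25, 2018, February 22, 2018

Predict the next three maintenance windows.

These are Thursdays with 28, 28, 35, 28, 28, 28-day gaps.
Each is the final Thursday of its month — August 31, 2017 is past the 28th, so '4th Thursday' doesn't fit.
Last Thursday of March 2018: March 29, 2018.
April 2018 ends with Thursday April 26, 2018.
Last Thursday of May 2018: May 31, 2018.

March 29, 2018; April 26, 2018; May 31, 2018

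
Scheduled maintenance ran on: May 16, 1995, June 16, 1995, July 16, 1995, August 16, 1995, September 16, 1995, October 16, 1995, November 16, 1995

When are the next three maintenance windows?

The day-of-month is always 16 (31, 30, 31, 31, 30, 31 days between events).
So this recurs on the 16th of each month.
Next: December 1995 → December 16, 1995.
Next: January 1996 → January 16, 1996.
Next: February 1996 → February 16, 1996.

December 16, 1995; January 16, 1996; February 16, 1996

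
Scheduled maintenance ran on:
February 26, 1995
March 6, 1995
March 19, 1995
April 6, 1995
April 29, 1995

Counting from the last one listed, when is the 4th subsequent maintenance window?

Gaps: 8, 13, 18, 23 days — each gap is 5 larger than the previous one.
Next gap: 28 days. April 29, 1995 + 28 days = May 27, 1995.
Next gap: 33 days. May 27, 1995 + 33 days = June 29, 1995.
Next gap: 38 days. June 29, 1995 + 38 days = August 6, 1995.
Next gap: 43 days. August 6, 1995 + 43 days = September 18, 1995.

September 18, 1995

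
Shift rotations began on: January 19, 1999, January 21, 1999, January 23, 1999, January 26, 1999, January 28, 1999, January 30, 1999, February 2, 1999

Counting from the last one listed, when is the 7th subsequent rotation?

February 18, 1999

The gap pattern 2, 2, 3, 2, 2, 3 repeats every 3 events.
These are the Tuesdays, Thursdays and Saturdays of each week.
Next Thursday: February 4, 1999.
The following Saturday is February 6, 1999.
Next Tuesday: February 9, 1999.
Next Thursday: February 11, 1999.
The following Saturday is February 13, 1999.
Next Tuesday: February 16, 1999.
Next Thursday: February 18, 1999.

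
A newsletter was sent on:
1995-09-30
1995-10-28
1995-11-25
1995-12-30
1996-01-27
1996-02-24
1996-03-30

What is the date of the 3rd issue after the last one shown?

1996-06-29

Every date is a Saturday; gaps 28, 28, 35, 28, 28, 35 days.
Each is the last Saturday of its month (at least one falls on the 29th or later, ruling out '4th Saturday').
April 1996 ends with Saturday 1996-04-27.
May 1996 ends with Saturday 1996-05-25.
June 1996 ends with Saturday 1996-06-29.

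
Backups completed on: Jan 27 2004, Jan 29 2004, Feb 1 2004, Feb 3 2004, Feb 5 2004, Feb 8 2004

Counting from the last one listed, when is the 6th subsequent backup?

Every event lands on a Tuesday or Thursday or Sunday (gaps cycle 2, 3, 2, 2, 3).
So the schedule is: every Tuesday, Thursday and Sunday.
Next Tuesday: Feb 10 2004.
Next Thursday: Feb 12 2004.
Next Sunday: Feb 15 2004.
Next Tuesday: Feb 17 2004.
The following Thursday is Feb 19 2004.
Next Sunday: Feb 22 2004.

Feb 22 2004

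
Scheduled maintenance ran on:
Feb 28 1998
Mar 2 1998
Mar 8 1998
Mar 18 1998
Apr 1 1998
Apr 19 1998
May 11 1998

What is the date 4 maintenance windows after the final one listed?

The spacing grows by 4 each time: 2, 6, 10, 14, 18, 22 days.
Next gap: 26 days. May 11 1998 + 26 days = Jun 6 1998.
Next gap: 30 days. Jun 6 1998 + 30 days = Jul 6 1998.
Next gap: 34 days. Jul 6 1998 + 34 days = Aug 9 1998.
Next gap: 38 days. Aug 9 1998 + 38 days = Sep 16 1998.

Sep 16 1998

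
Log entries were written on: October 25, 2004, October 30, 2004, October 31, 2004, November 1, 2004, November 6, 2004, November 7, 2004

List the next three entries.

November 8, 2004; November 13, 2004; November 14, 2004

The gap pattern 5, 1, 1, 5, 1 repeats every 3 events.
These are the Mondays, Saturdays and Sundays of each week.
Next Monday: November 8, 2004.
Next Saturday: November 13, 2004.
The following Sunday is November 14, 2004.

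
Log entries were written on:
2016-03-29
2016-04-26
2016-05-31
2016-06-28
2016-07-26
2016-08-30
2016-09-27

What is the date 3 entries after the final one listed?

Every date is a Tuesday; gaps 28, 35, 28, 28, 35, 28 days.
Each is the last Tuesday of its month (at least one falls on the 29th or later, ruling out '4th Tuesday').
October 2016 ends with Tuesday 2016-10-25.
November 2016 ends with Tuesday 2016-11-29.
Last Tuesday of December 2016: 2016-12-27.

2016-12-27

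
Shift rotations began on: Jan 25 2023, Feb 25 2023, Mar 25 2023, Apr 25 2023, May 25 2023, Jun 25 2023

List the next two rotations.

The day-of-month is always 25 (31, 28, 31, 30, 31 days between events).
So this recurs on the 25th of each month.
July 2023: Jul 25 2023.
August 2023: Aug 25 2023.

Jul 25 2023, Aug 25 2023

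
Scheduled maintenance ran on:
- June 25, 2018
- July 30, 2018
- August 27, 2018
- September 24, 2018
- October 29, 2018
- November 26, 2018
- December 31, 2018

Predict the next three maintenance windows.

January 28, 2019; February 25, 2019; March 25, 2019

All Mondays; the gaps (35, 28, 28, 35, 28, 35) vary with month length.
This is the last Monday of each month.
Last Monday of January 2019: January 28, 2019.
February 2019 ends with Monday February 25, 2019.
March 2019 ends with Monday March 25, 2019.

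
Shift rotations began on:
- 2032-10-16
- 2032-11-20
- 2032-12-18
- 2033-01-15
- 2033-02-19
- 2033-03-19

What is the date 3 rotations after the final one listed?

2033-06-18

Gaps: 35, 28, 28, 35, 28 days — a mix of 28 and 35. Every date is a Saturday.
Each is the 3rd Saturday of its month.
April 2033 — 3rd Saturday is 2033-04-16.
3rd Saturday of May 2033: 2033-05-21.
3rd Saturday of June 2033: 2033-06-18.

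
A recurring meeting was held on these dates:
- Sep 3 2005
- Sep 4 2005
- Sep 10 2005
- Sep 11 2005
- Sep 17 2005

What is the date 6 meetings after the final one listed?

Every event lands on a Saturday or Sunday (gaps cycle 1, 6, 1, 6).
So the schedule is: every Saturday and Sunday.
Next Sunday: Sep 18 2005.
Next Saturday: Sep 24 2005.
The following Sunday is Sep 25 2005.
Next Saturday: Oct 1 2005.
The following Sunday is Oct 2 2005.
Next Saturday: Oct 8 2005.

Oct 8 2005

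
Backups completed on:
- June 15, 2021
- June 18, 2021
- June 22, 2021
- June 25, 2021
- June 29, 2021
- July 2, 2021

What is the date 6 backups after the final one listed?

July 23, 2021

Gaps: 3, 4, 3, 4, 3 days — not constant, but cyclic with period 2.
The events fall on every Tuesday and Friday.
Next Tuesday: July 6, 2021.
Next Friday: July 9, 2021.
Next Tuesday: July 13, 2021.
The following Friday is July 16, 2021.
Next Tuesday: July 20, 2021.
The following Friday is July 23, 2021.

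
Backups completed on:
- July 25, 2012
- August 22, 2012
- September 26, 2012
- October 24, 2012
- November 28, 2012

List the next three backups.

December 26, 2012; January 23, 2013; February 27, 2013

These are Wednesdays at 28- or 35-day spacing (28, 35, 28, 35).
The pattern: 4th Wednesday of the month.
December 2012 — 4th Wednesday is December 26, 2012.
4th Wednesday of January 2013: January 23, 2013.
4th Wednesday of February 2013: February 27, 2013.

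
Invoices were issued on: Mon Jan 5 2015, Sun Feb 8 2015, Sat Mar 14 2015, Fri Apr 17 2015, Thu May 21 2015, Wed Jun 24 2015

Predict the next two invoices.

Tue Jul 28 2015, Mon Aug 31 2015

The spacing is 34, 34, 34, 34, 34 days — always 34 days.
Wed Jun 24 2015 + 34 days = Tue Jul 28 2015.
Tue Jul 28 2015 + 34 days = Mon Aug 31 2015.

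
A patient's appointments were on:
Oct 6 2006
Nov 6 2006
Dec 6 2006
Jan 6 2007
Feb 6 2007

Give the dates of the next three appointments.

Each date is the 6th; the gaps (31, 30, 31, 31) track the month lengths.
The rule is the 6th of each month.
Next: March 2007 → Mar 6 2007.
April 2007: Apr 6 2007.
May 2007: May 6 2007.

Mar 6 2007, Apr 6 2007, May 6 2007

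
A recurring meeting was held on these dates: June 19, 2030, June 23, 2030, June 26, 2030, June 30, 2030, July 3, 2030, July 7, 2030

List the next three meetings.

July 10, 2030; July 14, 2030; July 17, 2030

The gap pattern 4, 3, 4, 3, 4 repeats every 2 events.
These are the Wednesdays and Sundays of each week.
The following Wednesday is July 10, 2030.
Next Sunday: July 14, 2030.
Next Wednesday: July 17, 2030.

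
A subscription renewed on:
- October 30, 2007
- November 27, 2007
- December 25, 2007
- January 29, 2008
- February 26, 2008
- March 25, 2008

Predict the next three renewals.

April 29, 2008; May 27, 2008; June 24, 2008

Every date is a Tuesday; gaps 28, 28, 35, 28, 28 days.
Each is the last Tuesday of its month (at least one falls on the 29th or later, ruling out '4th Tuesday').
April 2008 ends with Tuesday April 29, 2008.
May 2008 ends with Tuesday May 27, 2008.
Last Tuesday of June 2008: June 24, 2008.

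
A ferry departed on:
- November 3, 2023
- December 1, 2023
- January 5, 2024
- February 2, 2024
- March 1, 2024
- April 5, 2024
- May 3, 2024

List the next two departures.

June 7, 2024; July 5, 2024

These are Fridays at 28- or 35-day spacing (28, 35, 28, 28, 35, 28).
The pattern: 1st Friday of the month.
June 2024 — 1st Friday is June 7, 2024.
July 2024 — 1st Friday is July 5, 2024.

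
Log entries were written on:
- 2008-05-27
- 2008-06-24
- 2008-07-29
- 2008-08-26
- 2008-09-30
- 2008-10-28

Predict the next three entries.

2008-11-25, 2008-12-30, 2009-01-27

Every date is a Tuesday; gaps 28, 35, 28, 35, 28 days.
Each is the last Tuesday of its month (at least one falls on the 29th or later, ruling out '4th Tuesday').
Last Tuesday of November 2008: 2008-11-25.
Last Tuesday of December 2008: 2008-12-30.
Last Tuesday of January 2009: 2009-01-27.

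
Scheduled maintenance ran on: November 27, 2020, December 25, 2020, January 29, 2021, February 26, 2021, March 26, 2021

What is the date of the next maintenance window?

April 30, 2021

All Fridays; the gaps (28, 35, 28, 28) vary with month length.
This is the last Friday of each month.
Last Friday of April 2021: April 30, 2021.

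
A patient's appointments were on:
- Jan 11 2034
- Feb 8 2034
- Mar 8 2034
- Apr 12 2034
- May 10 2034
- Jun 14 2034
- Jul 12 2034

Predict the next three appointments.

All dates are Wednesdays, 28, 28, 35, 28, 35, 28 days apart.
Specifically, the 2nd Wednesday of each month.
August 2034 — 2nd Wednesday is Aug 9 2034.
September 2034 — 2nd Wednesday is Sep 13 2034.
2nd Wednesday of October 2034: Oct 11 2034.

Aug 9 2034, Sep 13 2034, Oct 11 2034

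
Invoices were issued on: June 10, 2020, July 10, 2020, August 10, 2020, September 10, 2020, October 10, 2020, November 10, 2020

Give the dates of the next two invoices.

December 10, 2020; January 10, 2021

Gaps: 30, 31, 31, 30, 31 days — not constant. Every event is on the 10th of the month.
Pattern: the 10th of each month.
Next: December 2020 → December 10, 2020.
Next: January 2021 → January 10, 2021.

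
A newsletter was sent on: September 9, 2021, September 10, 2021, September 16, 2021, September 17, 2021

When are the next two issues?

September 23, 2021; September 24, 2021

Gaps: 1, 6, 1 days — not constant, but cyclic with period 2.
The events fall on every Thursday and Friday.
The following Thursday is September 23, 2021.
Next Friday: September 24, 2021.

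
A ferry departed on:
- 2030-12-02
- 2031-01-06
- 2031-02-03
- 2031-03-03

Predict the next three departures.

These are Mondays at 28- or 35-day spacing (35, 28, 28).
The pattern: 1st Monday of the month.
1st Monday of April 2031: 2031-04-07.
May 2031 — 1st Monday is 2031-05-05.
June 2031 — 1st Monday is 2031-06-02.

2031-04-07, 2031-05-05, 2031-06-02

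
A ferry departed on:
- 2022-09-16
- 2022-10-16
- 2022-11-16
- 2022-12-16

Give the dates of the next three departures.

Gaps: 30, 31, 30 days — not constant. Every event is on the 16th of the month.
Pattern: the 16th of each month.
January 2023: 2023-01-16.
February 2023: 2023-02-16.
March 2023: 2023-03-16.

2023-01-16, 2023-02-16, 2023-03-16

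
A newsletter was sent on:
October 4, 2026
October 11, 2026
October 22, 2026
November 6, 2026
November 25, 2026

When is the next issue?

December 18, 2026

Gaps: 7, 11, 15, 19 days — each gap is 4 larger than the previous one.
Next gap: 23 days. November 25, 2026 + 23 days = December 18, 2026.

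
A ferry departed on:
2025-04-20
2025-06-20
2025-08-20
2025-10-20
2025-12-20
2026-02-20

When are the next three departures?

Gaps: 61, 61, 61, 61, 62 days — not constant. Every event is on the 20th of the month.
Pattern: the 20th of every 2 months.
April 2026: 2026-04-20.
June 2026: 2026-06-20.
Next: August 2026 → 2026-08-20.

2026-04-20, 2026-06-20, 2026-08-20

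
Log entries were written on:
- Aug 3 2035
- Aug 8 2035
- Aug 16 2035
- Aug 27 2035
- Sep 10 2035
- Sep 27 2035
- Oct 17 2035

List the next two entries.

Gaps: 5, 8, 11, 14, 17, 20 days — each gap is 3 larger than the previous one.
Next gap: 23 days. Oct 17 2035 + 23 days = Nov 9 2035.
Next gap: 26 days. Nov 9 2035 + 26 days = Dec 5 2035.

Nov 9 2035, Dec 5 2035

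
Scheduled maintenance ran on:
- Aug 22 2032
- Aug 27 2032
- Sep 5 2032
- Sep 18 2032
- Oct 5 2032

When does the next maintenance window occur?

Intervals are 5, 9, 13, 17 days — an arithmetic progression with common difference 4.
Next gap: 21 days. Oct 5 2032 + 21 days = Oct 26 2032.

Oct 26 2032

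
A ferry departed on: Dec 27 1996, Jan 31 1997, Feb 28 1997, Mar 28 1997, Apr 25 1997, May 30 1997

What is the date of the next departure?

Jun 27 1997

Every date is a Friday; gaps 35, 28, 28, 28, 35 days.
Each is the last Friday of its month (at least one falls on the 29th or later, ruling out '4th Friday').
June 1997 ends with Friday Jun 27 1997.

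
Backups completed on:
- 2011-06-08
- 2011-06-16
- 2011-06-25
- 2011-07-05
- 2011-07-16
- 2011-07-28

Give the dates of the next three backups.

The spacing grows by 1 each time: 8, 9, 10, 11, 12 days.
Next gap: 13 days. 2011-07-28 + 13 days = 2011-08-10.
Next gap: 14 days. 2011-08-10 + 14 days = 2011-08-24.
Next gap: 15 days. 2011-08-24 + 15 days = 2011-09-08.

2011-08-10, 2011-08-24, 2011-09-08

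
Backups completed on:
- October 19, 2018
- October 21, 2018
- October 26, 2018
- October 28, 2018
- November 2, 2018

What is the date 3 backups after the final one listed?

November 11, 2018

Gaps: 2, 5, 2, 5 days — not constant, but cyclic with period 2.
The events fall on every Friday and Sunday.
Next Sunday: November 4, 2018.
Next Friday: November 9, 2018.
The following Sunday is November 11, 2018.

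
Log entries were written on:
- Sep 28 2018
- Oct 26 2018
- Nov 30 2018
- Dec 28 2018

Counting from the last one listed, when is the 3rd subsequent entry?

These are Fridays with 28, 35, 28-day gaps.
Each is the final Friday of its month — Nov 30 2018 is past the 28th, so '4th Friday' doesn't fit.
January 2019 ends with Friday Jan 25 2019.
Last Friday of February 2019: Feb 22 2019.
Last Friday of March 2019: Mar 29 2019.

Mar 29 2019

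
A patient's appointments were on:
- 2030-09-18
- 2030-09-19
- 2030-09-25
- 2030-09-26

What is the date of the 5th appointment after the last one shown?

The gap pattern 1, 6, 1 repeats every 2 events.
These are the Wednesdays and Thursdays of each week.
The following Wednesday is 2030-10-02.
The following Thursday is 2030-10-03.
The following Wednesday is 2030-10-09.
The following Thursday is 2030-10-10.
Next Wednesday: 2030-10-16.

2030-10-16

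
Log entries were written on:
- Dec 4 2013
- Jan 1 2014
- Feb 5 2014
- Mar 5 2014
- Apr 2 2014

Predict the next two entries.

May 7 2014, Jun 4 2014

All dates are Wednesdays, 28, 35, 28, 28 days apart.
Specifically, the 1st Wednesday of each month.
1st Wednesday of May 2014: May 7 2014.
1st Wednesday of June 2014: Jun 4 2014.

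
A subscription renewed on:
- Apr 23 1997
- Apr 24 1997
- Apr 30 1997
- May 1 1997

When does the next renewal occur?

The gap pattern 1, 6, 1 repeats every 2 events.
These are the Wednesdays and Thursdays of each week.
The following Wednesday is May 7 1997.

May 7 1997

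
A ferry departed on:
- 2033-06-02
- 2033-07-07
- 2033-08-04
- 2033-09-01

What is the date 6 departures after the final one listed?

2034-03-02

These are Thursdays at 28- or 35-day spacing (35, 28, 28).
The pattern: 1st Thursday of the month.
October 2033 — 1st Thursday is 2033-10-06.
November 2033 — 1st Thursday is 2033-11-03.
1st Thursday of December 2033: 2033-12-01.
1st Thursday of January 2034: 2034-01-05.
1st Thursday of February 2034: 2034-02-02.
March 2034 — 1st Thursday is 2034-03-02.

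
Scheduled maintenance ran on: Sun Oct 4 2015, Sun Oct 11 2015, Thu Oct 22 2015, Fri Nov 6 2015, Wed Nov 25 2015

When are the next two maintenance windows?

Intervals are 7, 11, 15, 19 days — an arithmetic progression with common difference 4.
Next gap: 23 days. Wed Nov 25 2015 + 23 days = Fri Dec 18 2015.
Next gap: 27 days. Fri Dec 18 2015 + 27 days = Thu Jan 14 2016.

Fri Dec 18 2015, Thu Jan 14 2016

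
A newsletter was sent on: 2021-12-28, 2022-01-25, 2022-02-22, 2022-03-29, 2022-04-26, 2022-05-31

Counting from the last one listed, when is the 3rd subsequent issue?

Every date is a Tuesday; gaps 28, 28, 35, 28, 35 days.
Each is the last Tuesday of its month (at least one falls on the 29th or later, ruling out '4th Tuesday').
Last Tuesday of June 2022: 2022-06-28.
Last Tuesday of July 2022: 2022-07-26.
Last Tuesday of August 2022: 2022-08-30.

2022-08-30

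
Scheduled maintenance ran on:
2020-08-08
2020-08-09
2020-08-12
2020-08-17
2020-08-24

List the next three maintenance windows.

2020-09-02, 2020-09-13, 2020-09-26

The spacing grows by 2 each time: 1, 3, 5, 7 days.
Next gap: 9 days. 2020-08-24 + 9 days = 2020-09-02.
Next gap: 11 days. 2020-09-02 + 11 days = 2020-09-13.
Next gap: 13 days. 2020-09-13 + 13 days = 2020-09-26.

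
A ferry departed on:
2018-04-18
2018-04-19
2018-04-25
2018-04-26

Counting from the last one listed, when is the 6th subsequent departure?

Every event lands on a Wednesday or Thursday (gaps cycle 1, 6, 1).
So the schedule is: every Wednesday and Thursday.
Next Wednesday: 2018-05-02.
The following Thursday is 2018-05-03.
The following Wednesday is 2018-05-09.
The following Thursday is 2018-05-10.
Next Wednesday: 2018-05-16.
The following Thursday is 2018-05-17.

2018-05-17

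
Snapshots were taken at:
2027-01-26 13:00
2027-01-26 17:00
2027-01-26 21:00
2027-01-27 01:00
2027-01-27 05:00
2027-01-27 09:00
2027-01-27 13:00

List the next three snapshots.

2027-01-27 17:00, 2027-01-27 21:00, 2027-01-28 01:00

Gaps: 4, 4, 4, 4, 4, 4 hours — each event is 4 hours after the previous one.
2027-01-27 13:00 + 4 h = 2027-01-27 17:00.
2027-01-27 17:00 + 4 h = 2027-01-27 21:00.
2027-01-27 21:00 + 4 h = 2027-01-28 01:00.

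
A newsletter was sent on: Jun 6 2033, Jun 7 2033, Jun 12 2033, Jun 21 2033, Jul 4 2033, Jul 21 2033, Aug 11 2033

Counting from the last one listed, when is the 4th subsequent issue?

The spacing grows by 4 each time: 1, 5, 9, 13, 17, 21 days.
Next gap: 25 days. Aug 11 2033 + 25 days = Sep 5 2033.
Next gap: 29 days. Sep 5 2033 + 29 days = Oct 4 2033.
Next gap: 33 days. Oct 4 2033 + 33 days = Nov 6 2033.
Next gap: 37 days. Nov 6 2033 + 37 days = Dec 13 2033.

Dec 13 2033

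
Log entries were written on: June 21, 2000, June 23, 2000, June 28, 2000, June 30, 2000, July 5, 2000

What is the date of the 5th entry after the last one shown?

July 21, 2000

Every event lands on a Wednesday or Friday (gaps cycle 2, 5, 2, 5).
So the schedule is: every Wednesday and Friday.
Next Friday: July 7, 2000.
The following Wednesday is July 12, 2000.
Next Friday: July 14, 2000.
The following Wednesday is July 19, 2000.
The following Friday is July 21, 2000.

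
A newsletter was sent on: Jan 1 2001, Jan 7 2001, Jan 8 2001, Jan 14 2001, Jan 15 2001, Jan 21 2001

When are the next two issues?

Jan 22 2001, Jan 28 2001

Gaps: 6, 1, 6, 1, 6 days — not constant, but cyclic with period 2.
The events fall on every Monday and Sunday.
The following Monday is Jan 22 2001.
The following Sunday is Jan 28 2001.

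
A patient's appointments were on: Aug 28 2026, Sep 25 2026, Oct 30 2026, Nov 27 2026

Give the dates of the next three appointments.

Dec 25 2026, Jan 29 2027, Feb 26 2027

Every date is a Friday; gaps 28, 35, 28 days.
Each is the last Friday of its month (at least one falls on the 29th or later, ruling out '4th Friday').
Last Friday of December 2026: Dec 25 2026.
January 2027 ends with Friday Jan 29 2027.
February 2027 ends with Friday Feb 26 2027.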